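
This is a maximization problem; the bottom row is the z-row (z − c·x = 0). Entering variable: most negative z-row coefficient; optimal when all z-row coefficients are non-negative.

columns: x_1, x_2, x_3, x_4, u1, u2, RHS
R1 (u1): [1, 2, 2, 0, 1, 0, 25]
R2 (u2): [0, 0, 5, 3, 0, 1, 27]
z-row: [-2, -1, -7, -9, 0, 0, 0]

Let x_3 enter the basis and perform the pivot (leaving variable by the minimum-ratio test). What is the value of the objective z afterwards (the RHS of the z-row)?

189/5

Ratio test on column x_3 — row 1: 25/2 = 25/2; row 2: 27/5 = 27/5. Minimum is 27/5 at row 2 (u2 leaves); pivot element 5.
Pivot on row 2; the z-row RHS becomes 0 − (-7)·(27/5) = 189/5.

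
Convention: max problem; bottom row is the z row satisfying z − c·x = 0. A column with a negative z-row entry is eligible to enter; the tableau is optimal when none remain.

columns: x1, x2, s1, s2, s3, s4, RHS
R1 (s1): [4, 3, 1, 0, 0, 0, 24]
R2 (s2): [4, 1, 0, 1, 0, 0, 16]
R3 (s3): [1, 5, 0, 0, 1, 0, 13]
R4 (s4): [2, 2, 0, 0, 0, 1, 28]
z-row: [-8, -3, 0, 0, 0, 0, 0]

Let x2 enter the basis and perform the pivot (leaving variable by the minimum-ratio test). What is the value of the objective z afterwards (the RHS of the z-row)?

Ratio test on column x2 — row 1: 24/3 = 8; row 2: 16/1 = 16; row 3: 13/5 = 13/5; row 4: 28/2 = 14. Minimum is 13/5 at row 3 (s3 leaves); pivot element 5.
Pivot on row 3; the z-row RHS becomes 0 − (-3)·(13/5) = 39/5.

39/5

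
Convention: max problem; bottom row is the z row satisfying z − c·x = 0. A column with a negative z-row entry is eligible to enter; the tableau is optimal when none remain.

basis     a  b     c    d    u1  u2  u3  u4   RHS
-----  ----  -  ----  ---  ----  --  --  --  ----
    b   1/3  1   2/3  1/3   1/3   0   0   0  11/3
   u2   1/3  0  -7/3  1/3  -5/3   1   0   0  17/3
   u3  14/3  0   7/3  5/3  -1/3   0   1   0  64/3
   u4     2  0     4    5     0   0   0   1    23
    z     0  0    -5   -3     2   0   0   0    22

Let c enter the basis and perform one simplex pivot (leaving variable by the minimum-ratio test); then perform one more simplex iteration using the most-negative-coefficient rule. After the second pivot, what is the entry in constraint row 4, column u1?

-2/3

Ratio test on column c — row 1: (11/3)/(2/3) = 11/2; row 2: entry -7/3 ≤ 0; row 3: (64/3)/(7/3) = 64/7; row 4: 23/4 = 23/4. Minimum is 11/2 at row 1 (b leaves); pivot element 2/3.
Divide row 1 by 2/3; eliminate column c from the other rows.
Second iteration: most negative z-row entry is -1/2 in column d, so d enters.
Ratio test on column d — row 1: (11/2)/(1/2) = 11; row 2: (37/2)/(3/2) = 37/3; row 3: (17/2)/(1/2) = 17; row 4: 1/3 = 1/3. Minimum is 1/3 at row 4 (u4 leaves); pivot element 3.
Divide row 4 by 3; eliminate column d from the other rows.
After both pivots, the entry at constraint row 4, column u1 is -2/3.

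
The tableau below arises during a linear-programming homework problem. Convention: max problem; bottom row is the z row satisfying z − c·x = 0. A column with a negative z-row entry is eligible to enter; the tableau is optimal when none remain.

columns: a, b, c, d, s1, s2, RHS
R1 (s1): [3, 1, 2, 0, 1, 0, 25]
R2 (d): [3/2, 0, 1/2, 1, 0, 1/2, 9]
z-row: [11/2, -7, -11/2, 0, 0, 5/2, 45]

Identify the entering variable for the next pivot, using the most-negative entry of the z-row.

Negative z-row entries: b: -7, c: -11/2.
The most negative is -7 in column b, so b enters.

b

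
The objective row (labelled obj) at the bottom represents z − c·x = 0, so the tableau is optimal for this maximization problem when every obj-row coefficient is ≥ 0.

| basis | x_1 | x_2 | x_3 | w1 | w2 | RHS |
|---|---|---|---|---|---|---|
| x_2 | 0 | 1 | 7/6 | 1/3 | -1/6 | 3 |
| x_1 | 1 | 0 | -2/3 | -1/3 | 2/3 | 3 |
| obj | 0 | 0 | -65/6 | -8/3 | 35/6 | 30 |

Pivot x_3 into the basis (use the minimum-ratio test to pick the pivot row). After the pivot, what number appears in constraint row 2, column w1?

-1/7

Ratio test on column x_3 — row 1: 3/(7/6) = 18/7; row 2: entry -2/3 ≤ 0. Minimum is 18/7 at row 1 (x_2 leaves); pivot element 7/6.
Divide row 1 by 7/6; eliminate column x_3 from the other rows.
Row 2 update in column w1: -1/3 − (-2/3)·(2/7) = -1/7.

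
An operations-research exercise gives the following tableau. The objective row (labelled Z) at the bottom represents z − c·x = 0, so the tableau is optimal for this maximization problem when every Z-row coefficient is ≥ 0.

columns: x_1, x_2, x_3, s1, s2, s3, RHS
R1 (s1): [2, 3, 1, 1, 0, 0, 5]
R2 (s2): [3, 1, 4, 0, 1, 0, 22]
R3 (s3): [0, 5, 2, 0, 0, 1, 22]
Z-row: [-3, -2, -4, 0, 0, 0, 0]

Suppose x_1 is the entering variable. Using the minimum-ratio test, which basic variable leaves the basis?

s1

Column x_1 entries and ratios — s1: 5/2 = 5/2; s2: 22/3 = 22/3; s3: 0 ≤ 0, skip.
Smallest ratio is 5/2 in the row of s1, so s1 leaves.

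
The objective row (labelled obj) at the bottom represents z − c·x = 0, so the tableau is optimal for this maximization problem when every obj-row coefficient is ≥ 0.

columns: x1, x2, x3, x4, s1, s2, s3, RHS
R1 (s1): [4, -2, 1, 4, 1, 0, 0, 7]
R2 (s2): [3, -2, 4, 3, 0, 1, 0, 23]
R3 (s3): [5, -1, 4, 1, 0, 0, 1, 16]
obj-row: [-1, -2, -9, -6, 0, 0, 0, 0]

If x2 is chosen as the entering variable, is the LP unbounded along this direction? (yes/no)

Every constraint-row entry in column x2 is ≤ 0, so increasing x2 is unbounded.

yes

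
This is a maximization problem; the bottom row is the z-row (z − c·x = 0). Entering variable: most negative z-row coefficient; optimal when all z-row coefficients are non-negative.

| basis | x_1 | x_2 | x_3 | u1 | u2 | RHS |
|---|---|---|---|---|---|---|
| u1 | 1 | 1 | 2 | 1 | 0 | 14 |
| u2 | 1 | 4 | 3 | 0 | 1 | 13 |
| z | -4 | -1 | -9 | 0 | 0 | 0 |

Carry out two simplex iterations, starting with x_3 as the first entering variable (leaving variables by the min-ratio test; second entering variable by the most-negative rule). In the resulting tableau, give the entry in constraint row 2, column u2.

1

Ratio test on column x_3 — row 1: 14/2 = 7; row 2: 13/3 = 13/3. Minimum is 13/3 at row 2 (u2 leaves); pivot element 3.
Divide row 2 by 3; eliminate column x_3 from the other rows.
Second iteration: most negative z-row entry is -1 in column x_1, so x_1 enters.
Ratio test on column x_1 — row 1: (16/3)/(1/3) = 16; row 2: (13/3)/(1/3) = 13. Minimum is 13 at row 2 (x_3 leaves); pivot element 1/3.
Divide row 2 by 1/3; eliminate column x_1 from the other rows.
After both pivots, the entry at constraint row 2, column u2 is 1.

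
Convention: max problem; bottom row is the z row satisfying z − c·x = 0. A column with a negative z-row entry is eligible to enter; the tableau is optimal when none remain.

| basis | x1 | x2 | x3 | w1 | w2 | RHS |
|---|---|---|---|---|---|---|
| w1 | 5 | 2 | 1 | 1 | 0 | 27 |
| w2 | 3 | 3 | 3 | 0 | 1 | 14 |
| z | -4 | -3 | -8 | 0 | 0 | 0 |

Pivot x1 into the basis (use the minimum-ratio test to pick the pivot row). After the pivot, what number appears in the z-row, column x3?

-4

Ratio test on column x1 — row 1: 27/5 = 27/5; row 2: 14/3 = 14/3. Minimum is 14/3 at row 2 (w2 leaves); pivot element 3.
Divide row 2 by 3; eliminate column x1 from the other rows.
z-row update in column x3: -8 − (-4)·1 = -4.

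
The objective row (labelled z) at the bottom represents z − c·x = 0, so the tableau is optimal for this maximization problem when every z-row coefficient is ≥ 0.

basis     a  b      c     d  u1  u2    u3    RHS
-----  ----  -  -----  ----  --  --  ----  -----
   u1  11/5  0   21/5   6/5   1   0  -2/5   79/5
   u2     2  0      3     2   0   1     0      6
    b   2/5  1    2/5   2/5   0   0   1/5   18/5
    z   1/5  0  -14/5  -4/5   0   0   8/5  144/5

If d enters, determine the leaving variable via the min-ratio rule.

u2

Column d entries and ratios — u1: (79/5)/(6/5) = 79/6; u2: 6/2 = 3; b: (18/5)/(2/5) = 9.
Smallest ratio is 3 in the row of u2, so u2 leaves.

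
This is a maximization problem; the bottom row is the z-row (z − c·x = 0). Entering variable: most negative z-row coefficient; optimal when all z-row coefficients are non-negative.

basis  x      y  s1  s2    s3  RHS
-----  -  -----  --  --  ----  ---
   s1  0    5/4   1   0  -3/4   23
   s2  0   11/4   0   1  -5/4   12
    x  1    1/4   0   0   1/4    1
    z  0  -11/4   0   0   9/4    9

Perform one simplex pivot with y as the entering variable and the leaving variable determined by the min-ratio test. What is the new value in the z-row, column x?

11

Ratio test on column y — row 1: 23/(5/4) = 92/5; row 2: 12/(11/4) = 48/11; row 3: 1/(1/4) = 4. Minimum is 4 at row 3 (x leaves); pivot element 1/4.
Divide row 3 by 1/4; eliminate column y from the other rows.
z-row update in column x: 0 − (-11/4)·4 = 11.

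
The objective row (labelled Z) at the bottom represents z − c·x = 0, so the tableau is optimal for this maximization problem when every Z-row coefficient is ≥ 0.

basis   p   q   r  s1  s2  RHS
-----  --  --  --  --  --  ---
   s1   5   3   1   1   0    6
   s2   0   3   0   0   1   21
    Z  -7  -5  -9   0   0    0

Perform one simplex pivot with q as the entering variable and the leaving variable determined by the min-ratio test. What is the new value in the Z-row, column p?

Ratio test on column q — row 1: 6/3 = 2; row 2: 21/3 = 7. Minimum is 2 at row 1 (s1 leaves); pivot element 3.
Divide row 1 by 3; eliminate column q from the other rows.
Z-row update in column p: -7 − (-5)·(5/3) = 4/3.

4/3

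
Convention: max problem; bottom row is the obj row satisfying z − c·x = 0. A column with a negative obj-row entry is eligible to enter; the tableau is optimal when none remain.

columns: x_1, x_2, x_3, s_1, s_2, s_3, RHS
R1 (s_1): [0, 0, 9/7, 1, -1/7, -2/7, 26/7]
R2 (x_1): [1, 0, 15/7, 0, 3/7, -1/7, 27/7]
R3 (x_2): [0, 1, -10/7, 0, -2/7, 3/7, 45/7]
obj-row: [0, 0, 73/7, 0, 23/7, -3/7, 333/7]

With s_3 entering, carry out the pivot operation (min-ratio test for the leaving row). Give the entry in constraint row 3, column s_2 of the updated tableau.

-2/3

Ratio test on column s_3 — row 1: entry -2/7 ≤ 0; row 2: entry -1/7 ≤ 0; row 3: (45/7)/(3/7) = 15. Minimum is 15 at row 3 (x_2 leaves); pivot element 3/7.
Divide row 3 by 3/7; eliminate column s_3 from the other rows.
In the new row 3, the s_2 entry is the old entry divided by the pivot: (-2/7)/(3/7) = -2/3.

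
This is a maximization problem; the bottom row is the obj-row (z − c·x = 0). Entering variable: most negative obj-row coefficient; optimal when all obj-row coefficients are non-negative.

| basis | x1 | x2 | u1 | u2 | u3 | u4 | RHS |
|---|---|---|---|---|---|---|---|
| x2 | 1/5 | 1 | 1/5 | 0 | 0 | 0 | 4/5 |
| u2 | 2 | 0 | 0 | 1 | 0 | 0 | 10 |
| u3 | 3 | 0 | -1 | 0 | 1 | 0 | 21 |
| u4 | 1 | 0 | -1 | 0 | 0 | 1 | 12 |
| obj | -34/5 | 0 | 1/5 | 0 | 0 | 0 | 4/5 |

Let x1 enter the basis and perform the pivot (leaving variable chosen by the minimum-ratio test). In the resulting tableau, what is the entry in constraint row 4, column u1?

Ratio test on column x1 — row 1: (4/5)/(1/5) = 4; row 2: 10/2 = 5; row 3: 21/3 = 7; row 4: 12/1 = 12. Minimum is 4 at row 1 (x2 leaves); pivot element 1/5.
Divide row 1 by 1/5; eliminate column x1 from the other rows.
Row 4 update in column u1: -1 − 1·1 = -2.

-2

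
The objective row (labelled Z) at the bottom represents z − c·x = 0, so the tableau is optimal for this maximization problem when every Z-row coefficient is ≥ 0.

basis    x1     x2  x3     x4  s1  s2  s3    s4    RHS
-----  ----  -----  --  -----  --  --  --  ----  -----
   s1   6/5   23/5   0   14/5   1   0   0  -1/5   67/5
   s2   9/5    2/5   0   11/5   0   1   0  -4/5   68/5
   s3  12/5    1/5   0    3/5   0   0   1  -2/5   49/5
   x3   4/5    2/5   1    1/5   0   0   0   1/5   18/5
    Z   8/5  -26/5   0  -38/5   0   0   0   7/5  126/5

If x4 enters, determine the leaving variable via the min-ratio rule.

s1

Column x4 entries and ratios — s1: (67/5)/(14/5) = 67/14; s2: (68/5)/(11/5) = 68/11; s3: (49/5)/(3/5) = 49/3; x3: (18/5)/(1/5) = 18.
Smallest ratio is 67/14 in the row of s1, so s1 leaves.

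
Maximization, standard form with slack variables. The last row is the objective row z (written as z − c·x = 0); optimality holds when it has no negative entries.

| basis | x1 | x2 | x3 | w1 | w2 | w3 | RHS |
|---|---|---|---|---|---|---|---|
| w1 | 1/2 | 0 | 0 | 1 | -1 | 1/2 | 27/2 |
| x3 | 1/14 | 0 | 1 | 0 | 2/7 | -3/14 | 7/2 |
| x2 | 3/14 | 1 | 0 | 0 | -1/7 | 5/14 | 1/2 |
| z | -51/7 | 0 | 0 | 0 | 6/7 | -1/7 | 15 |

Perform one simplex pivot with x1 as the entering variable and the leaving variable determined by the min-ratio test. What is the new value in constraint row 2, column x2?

Ratio test on column x1 — row 1: (27/2)/(1/2) = 27; row 2: (7/2)/(1/14) = 49; row 3: (1/2)/(3/14) = 7/3. Minimum is 7/3 at row 3 (x2 leaves); pivot element 3/14.
Divide row 3 by 3/14; eliminate column x1 from the other rows.
Row 2 update in column x2: 0 − (1/14)·(14/3) = -1/3.

-1/3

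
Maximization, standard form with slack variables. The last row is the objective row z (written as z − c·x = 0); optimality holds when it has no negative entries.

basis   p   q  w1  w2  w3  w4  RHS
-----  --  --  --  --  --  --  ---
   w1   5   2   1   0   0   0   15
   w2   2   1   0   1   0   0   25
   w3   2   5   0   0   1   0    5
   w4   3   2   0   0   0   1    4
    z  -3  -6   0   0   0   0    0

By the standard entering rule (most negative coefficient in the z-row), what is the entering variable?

q

Negative z-row entries: p: -3, q: -6.
The most negative is -6 in column q, so q enters.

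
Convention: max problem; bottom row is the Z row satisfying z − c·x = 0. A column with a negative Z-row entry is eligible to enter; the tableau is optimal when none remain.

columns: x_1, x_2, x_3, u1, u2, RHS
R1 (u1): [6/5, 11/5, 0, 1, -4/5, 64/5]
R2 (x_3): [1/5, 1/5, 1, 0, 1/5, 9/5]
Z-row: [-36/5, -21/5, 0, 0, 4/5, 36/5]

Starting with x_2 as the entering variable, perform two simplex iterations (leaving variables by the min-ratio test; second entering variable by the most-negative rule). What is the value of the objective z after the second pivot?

66

Ratio test on column x_2 — row 1: (64/5)/(11/5) = 64/11; row 2: (9/5)/(1/5) = 9. Minimum is 64/11 at row 1 (u1 leaves); pivot element 11/5.
Pivot on row 1; the Z-row RHS becomes 36/5 − (-21/5)·(64/11) = 348/11.
Next entering variable (most negative Z-row entry -54/11): x_1.
Ratio test on column x_1 — row 1: (64/11)/(6/11) = 32/3; row 2: (7/11)/(1/11) = 7. Minimum is 7 at row 2 (x_3 leaves); pivot element 1/11.
After the second pivot the Z-row RHS is 348/11 − (-54/11)·7 = 66.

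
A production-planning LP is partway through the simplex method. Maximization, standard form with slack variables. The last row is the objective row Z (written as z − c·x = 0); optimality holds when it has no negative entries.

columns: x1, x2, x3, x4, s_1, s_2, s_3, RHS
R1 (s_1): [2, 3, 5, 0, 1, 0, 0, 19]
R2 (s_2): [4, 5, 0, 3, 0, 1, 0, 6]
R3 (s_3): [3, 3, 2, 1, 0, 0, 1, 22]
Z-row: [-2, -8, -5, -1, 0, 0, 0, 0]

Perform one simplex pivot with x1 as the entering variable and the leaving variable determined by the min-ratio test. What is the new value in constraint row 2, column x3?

Ratio test on column x1 — row 1: 19/2 = 19/2; row 2: 6/4 = 3/2; row 3: 22/3 = 22/3. Minimum is 3/2 at row 2 (s_2 leaves); pivot element 4.
Divide row 2 by 4; eliminate column x1 from the other rows.
In the new row 2, the x3 entry is the old entry divided by the pivot: 0/4 = 0.

0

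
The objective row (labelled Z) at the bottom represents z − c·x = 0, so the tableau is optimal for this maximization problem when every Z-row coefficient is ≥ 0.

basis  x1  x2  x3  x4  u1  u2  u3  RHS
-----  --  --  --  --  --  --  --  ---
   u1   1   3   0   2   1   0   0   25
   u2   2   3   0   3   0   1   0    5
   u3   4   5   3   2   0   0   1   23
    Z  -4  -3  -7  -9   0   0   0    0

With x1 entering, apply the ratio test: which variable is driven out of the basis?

u2

Column x1 entries and ratios — u1: 25/1 = 25; u2: 5/2 = 5/2; u3: 23/4 = 23/4.
Smallest ratio is 5/2 in the row of u2, so u2 leaves.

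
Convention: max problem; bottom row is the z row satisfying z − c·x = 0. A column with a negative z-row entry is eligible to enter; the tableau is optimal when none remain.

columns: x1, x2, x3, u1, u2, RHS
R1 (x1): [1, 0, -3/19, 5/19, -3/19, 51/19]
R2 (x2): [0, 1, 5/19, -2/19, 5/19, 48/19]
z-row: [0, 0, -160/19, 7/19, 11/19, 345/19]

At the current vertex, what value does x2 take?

x2 is basic (row 2); its value is the RHS of that row, 48/19.

48/19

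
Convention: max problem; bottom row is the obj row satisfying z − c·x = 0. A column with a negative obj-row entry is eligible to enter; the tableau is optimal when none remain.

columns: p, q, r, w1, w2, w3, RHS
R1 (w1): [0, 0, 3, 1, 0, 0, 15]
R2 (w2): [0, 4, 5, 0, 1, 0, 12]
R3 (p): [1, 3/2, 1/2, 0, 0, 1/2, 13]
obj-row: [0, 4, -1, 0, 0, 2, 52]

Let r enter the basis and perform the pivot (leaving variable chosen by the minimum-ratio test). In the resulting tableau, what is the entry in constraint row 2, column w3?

Ratio test on column r — row 1: 15/3 = 5; row 2: 12/5 = 12/5; row 3: 13/(1/2) = 26. Minimum is 12/5 at row 2 (w2 leaves); pivot element 5.
Divide row 2 by 5; eliminate column r from the other rows.
In the new row 2, the w3 entry is the old entry divided by the pivot: 0/5 = 0.

0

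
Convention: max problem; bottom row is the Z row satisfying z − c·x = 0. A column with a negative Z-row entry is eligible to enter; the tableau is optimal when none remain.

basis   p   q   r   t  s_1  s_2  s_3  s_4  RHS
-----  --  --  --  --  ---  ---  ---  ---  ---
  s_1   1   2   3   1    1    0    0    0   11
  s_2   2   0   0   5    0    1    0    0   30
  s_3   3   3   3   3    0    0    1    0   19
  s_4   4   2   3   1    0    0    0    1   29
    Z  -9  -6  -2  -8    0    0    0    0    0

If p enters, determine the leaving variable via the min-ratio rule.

s_3

Column p entries and ratios — s_1: 11/1 = 11; s_2: 30/2 = 15; s_3: 19/3 = 19/3; s_4: 29/4 = 29/4.
Smallest ratio is 19/3 in the row of s_3, so s_3 leaves.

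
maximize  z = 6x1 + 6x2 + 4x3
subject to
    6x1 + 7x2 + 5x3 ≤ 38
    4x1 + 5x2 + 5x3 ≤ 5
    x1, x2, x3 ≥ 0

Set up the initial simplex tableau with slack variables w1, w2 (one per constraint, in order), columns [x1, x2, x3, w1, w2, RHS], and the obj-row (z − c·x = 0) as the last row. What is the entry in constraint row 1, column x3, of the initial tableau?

5

Constraint 1 has coefficient 5 on x3.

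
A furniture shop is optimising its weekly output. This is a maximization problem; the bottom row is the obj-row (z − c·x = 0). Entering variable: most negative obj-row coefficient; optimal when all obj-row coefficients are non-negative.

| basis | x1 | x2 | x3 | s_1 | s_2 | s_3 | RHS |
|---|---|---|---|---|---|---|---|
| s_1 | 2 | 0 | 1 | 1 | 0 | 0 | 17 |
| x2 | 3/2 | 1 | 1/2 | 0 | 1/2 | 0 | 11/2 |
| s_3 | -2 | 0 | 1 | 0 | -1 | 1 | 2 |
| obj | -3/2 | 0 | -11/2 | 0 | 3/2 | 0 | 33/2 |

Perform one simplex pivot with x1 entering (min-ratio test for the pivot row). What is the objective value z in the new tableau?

22

Ratio test on column x1 — row 1: 17/2 = 17/2; row 2: (11/2)/(3/2) = 11/3; row 3: entry -2 ≤ 0. Minimum is 11/3 at row 2 (x2 leaves); pivot element 3/2.
Pivot on row 2; the obj-row RHS becomes 33/2 − (-3/2)·(11/3) = 22.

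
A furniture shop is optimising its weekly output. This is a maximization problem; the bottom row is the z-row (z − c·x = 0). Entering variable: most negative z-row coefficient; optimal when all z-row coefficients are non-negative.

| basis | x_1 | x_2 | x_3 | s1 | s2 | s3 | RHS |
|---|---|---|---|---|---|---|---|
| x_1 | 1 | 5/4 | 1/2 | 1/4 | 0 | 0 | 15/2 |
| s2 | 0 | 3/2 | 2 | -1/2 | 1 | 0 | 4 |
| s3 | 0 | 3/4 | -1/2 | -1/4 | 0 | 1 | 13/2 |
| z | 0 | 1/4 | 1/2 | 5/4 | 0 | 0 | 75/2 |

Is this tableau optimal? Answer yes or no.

Every z-row coefficient is ≥ 0, so the tableau is optimal.

yes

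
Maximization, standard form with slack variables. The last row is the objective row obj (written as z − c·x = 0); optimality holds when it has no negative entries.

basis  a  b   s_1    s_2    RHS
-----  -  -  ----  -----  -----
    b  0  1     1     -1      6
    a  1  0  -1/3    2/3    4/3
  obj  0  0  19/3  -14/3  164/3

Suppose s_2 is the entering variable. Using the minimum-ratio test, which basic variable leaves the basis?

Column s_2 entries and ratios — b: -1 ≤ 0, skip; a: (4/3)/(2/3) = 2.
Smallest ratio is 2 in the row of a, so a leaves.

a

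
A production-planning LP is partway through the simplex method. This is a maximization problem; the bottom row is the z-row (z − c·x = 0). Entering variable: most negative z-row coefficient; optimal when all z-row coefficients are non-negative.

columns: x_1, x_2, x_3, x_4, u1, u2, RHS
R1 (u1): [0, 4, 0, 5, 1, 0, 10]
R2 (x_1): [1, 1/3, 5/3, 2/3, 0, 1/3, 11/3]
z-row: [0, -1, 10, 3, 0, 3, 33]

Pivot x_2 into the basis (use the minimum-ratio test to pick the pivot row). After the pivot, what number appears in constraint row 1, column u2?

0

Ratio test on column x_2 — row 1: 10/4 = 5/2; row 2: (11/3)/(1/3) = 11. Minimum is 5/2 at row 1 (u1 leaves); pivot element 4.
Divide row 1 by 4; eliminate column x_2 from the other rows.
In the new row 1, the u2 entry is the old entry divided by the pivot: 0/4 = 0.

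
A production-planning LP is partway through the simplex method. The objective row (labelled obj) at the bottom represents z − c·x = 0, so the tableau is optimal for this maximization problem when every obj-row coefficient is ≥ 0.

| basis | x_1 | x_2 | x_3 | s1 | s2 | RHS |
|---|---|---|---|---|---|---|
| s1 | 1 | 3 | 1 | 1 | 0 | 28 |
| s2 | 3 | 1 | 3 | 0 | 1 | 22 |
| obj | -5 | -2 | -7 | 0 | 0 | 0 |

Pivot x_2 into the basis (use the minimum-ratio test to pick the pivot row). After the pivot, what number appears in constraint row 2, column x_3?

8/3

Ratio test on column x_2 — row 1: 28/3 = 28/3; row 2: 22/1 = 22. Minimum is 28/3 at row 1 (s1 leaves); pivot element 3.
Divide row 1 by 3; eliminate column x_2 from the other rows.
Row 2 update in column x_3: 3 − 1·(1/3) = 8/3.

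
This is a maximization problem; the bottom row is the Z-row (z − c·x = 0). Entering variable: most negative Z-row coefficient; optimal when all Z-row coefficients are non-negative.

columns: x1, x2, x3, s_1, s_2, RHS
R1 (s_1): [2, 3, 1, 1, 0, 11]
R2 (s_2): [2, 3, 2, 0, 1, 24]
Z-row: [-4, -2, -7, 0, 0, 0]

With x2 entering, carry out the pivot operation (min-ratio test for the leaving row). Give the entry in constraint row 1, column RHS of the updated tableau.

11/3

Ratio test on column x2 — row 1: 11/3 = 11/3; row 2: 24/3 = 8. Minimum is 11/3 at row 1 (s_1 leaves); pivot element 3.
Divide row 1 by 3; eliminate column x2 from the other rows.
In the new row 1, the RHS entry is the old entry divided by the pivot: 11/3 = 11/3.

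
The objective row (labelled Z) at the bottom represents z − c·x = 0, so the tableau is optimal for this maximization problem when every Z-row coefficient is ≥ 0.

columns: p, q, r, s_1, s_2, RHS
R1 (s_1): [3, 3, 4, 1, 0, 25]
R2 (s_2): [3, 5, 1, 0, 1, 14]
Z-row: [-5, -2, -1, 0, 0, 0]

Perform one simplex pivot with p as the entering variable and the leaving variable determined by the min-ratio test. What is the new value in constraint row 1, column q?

Ratio test on column p — row 1: 25/3 = 25/3; row 2: 14/3 = 14/3. Minimum is 14/3 at row 2 (s_2 leaves); pivot element 3.
Divide row 2 by 3; eliminate column p from the other rows.
Row 1 update in column q: 3 − 3·(5/3) = -2.

-2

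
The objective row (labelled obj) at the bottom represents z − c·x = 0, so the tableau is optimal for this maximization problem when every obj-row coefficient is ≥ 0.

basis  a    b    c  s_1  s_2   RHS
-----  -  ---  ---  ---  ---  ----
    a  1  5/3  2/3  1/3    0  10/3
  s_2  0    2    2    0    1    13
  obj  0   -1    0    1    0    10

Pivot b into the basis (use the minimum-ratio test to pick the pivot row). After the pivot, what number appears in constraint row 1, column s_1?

1/5

Ratio test on column b — row 1: (10/3)/(5/3) = 2; row 2: 13/2 = 13/2. Minimum is 2 at row 1 (a leaves); pivot element 5/3.
Divide row 1 by 5/3; eliminate column b from the other rows.
In the new row 1, the s_1 entry is the old entry divided by the pivot: (1/3)/(5/3) = 1/5.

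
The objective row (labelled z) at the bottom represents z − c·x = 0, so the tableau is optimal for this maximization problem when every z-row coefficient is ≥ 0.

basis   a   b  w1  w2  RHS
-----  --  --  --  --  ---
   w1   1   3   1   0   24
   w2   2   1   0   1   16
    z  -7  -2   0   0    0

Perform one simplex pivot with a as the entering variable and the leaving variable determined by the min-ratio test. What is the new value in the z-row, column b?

3/2

Ratio test on column a — row 1: 24/1 = 24; row 2: 16/2 = 8. Minimum is 8 at row 2 (w2 leaves); pivot element 2.
Divide row 2 by 2; eliminate column a from the other rows.
z-row update in column b: -2 − (-7)·(1/2) = 3/2.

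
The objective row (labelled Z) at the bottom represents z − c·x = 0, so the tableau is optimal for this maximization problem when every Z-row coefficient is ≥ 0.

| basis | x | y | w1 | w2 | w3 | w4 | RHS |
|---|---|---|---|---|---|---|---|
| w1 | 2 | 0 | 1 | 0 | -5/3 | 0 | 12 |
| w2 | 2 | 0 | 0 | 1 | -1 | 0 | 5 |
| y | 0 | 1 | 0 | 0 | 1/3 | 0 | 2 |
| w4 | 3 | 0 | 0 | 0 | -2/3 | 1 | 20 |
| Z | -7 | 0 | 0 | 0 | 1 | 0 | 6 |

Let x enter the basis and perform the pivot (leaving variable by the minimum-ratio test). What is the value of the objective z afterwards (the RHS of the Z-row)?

47/2

Ratio test on column x — row 1: 12/2 = 6; row 2: 5/2 = 5/2; row 3: entry 0 ≤ 0; row 4: 20/3 = 20/3. Minimum is 5/2 at row 2 (w2 leaves); pivot element 2.
Pivot on row 2; the Z-row RHS becomes 6 − (-7)·(5/2) = 47/2.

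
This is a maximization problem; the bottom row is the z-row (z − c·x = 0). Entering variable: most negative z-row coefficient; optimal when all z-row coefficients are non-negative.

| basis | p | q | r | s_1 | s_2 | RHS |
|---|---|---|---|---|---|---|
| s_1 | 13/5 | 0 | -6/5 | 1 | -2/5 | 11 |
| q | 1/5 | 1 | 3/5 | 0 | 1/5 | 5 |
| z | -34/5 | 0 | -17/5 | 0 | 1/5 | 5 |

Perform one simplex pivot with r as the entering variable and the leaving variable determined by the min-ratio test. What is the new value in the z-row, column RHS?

100/3

Ratio test on column r — row 1: entry -6/5 ≤ 0; row 2: 5/(3/5) = 25/3. Minimum is 25/3 at row 2 (q leaves); pivot element 3/5.
Divide row 2 by 3/5; eliminate column r from the other rows.
z-row update in column RHS: 5 − (-17/5)·(25/3) = 100/3.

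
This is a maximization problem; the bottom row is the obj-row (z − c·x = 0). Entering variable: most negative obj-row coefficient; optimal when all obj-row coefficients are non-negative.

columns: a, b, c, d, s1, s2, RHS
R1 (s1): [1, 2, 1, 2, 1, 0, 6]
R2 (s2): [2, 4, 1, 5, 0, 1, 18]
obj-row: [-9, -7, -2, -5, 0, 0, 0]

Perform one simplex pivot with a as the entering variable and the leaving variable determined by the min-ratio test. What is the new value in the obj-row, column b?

Ratio test on column a — row 1: 6/1 = 6; row 2: 18/2 = 9. Minimum is 6 at row 1 (s1 leaves); pivot element 1.
Divide row 1 by 1; eliminate column a from the other rows.
obj-row update in column b: -7 − (-9)·2 = 11.

11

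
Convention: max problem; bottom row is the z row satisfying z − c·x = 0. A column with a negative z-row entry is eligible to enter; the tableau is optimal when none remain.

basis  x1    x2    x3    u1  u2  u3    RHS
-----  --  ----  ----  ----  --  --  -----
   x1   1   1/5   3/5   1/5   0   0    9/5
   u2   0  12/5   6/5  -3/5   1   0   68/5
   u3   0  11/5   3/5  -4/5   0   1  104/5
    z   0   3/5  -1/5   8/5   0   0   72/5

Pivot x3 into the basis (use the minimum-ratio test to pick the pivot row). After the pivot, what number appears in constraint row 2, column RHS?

10

Ratio test on column x3 — row 1: (9/5)/(3/5) = 3; row 2: (68/5)/(6/5) = 34/3; row 3: (104/5)/(3/5) = 104/3. Minimum is 3 at row 1 (x1 leaves); pivot element 3/5.
Divide row 1 by 3/5; eliminate column x3 from the other rows.
Row 2 update in column RHS: 68/5 − (6/5)·3 = 10.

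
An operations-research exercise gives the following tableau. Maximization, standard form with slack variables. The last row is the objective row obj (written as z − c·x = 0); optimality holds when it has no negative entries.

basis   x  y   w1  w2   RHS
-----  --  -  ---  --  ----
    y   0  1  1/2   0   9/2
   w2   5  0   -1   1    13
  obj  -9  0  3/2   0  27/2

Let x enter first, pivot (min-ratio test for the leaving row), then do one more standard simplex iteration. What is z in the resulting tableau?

Ratio test on column x — row 1: entry 0 ≤ 0; row 2: 13/5 = 13/5. Minimum is 13/5 at row 2 (w2 leaves); pivot element 5.
Pivot on row 2; the obj-row RHS becomes 27/2 − (-9)·(13/5) = 369/10.
Next entering variable (most negative obj-row entry -3/10): w1.
Ratio test on column w1 — row 1: (9/2)/(1/2) = 9; row 2: entry -1/5 ≤ 0. Minimum is 9 at row 1 (y leaves); pivot element 1/2.
After the second pivot the obj-row RHS is 369/10 − (-3/10)·9 = 198/5.

198/5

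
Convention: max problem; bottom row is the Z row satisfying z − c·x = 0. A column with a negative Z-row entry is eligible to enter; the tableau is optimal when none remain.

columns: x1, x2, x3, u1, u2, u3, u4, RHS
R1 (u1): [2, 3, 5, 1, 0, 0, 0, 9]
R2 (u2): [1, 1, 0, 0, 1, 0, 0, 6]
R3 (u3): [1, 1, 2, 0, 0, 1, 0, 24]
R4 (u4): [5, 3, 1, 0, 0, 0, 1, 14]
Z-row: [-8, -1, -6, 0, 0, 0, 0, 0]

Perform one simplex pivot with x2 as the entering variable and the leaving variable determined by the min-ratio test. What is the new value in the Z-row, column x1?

-22/3

Ratio test on column x2 — row 1: 9/3 = 3; row 2: 6/1 = 6; row 3: 24/1 = 24; row 4: 14/3 = 14/3. Minimum is 3 at row 1 (u1 leaves); pivot element 3.
Divide row 1 by 3; eliminate column x2 from the other rows.
Z-row update in column x1: -8 − (-1)·(2/3) = -22/3.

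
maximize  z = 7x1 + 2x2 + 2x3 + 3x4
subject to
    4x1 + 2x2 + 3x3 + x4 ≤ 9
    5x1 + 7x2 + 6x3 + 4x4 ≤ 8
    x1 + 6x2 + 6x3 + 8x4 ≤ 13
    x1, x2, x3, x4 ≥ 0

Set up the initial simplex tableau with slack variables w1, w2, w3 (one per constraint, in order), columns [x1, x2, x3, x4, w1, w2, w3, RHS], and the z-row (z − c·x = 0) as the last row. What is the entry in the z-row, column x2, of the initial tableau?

-2

The z-row carries the negated objective coefficients: the x2 entry is -2.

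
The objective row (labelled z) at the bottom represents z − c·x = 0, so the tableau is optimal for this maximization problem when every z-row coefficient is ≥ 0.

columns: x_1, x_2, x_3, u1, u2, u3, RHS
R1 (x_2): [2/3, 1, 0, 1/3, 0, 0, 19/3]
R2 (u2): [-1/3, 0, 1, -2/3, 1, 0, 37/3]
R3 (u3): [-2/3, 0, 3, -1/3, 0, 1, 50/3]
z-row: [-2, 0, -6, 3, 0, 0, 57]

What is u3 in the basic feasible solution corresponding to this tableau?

50/3

u3 is basic (row 3); its value is the RHS of that row, 50/3.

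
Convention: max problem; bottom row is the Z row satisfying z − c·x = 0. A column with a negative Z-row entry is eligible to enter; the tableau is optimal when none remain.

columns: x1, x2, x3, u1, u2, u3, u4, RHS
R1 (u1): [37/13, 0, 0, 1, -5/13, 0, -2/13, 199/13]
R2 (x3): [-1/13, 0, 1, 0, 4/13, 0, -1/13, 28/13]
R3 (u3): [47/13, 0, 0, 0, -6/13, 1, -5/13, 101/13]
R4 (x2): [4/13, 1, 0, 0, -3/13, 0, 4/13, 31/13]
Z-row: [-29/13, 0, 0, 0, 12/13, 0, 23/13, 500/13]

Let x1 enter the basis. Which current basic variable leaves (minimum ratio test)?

u3

Column x1 entries and ratios — u1: (199/13)/(37/13) = 199/37; x3: -1/13 ≤ 0, skip; u3: (101/13)/(47/13) = 101/47; x2: (31/13)/(4/13) = 31/4.
Smallest ratio is 101/47 in the row of u3, so u3 leaves.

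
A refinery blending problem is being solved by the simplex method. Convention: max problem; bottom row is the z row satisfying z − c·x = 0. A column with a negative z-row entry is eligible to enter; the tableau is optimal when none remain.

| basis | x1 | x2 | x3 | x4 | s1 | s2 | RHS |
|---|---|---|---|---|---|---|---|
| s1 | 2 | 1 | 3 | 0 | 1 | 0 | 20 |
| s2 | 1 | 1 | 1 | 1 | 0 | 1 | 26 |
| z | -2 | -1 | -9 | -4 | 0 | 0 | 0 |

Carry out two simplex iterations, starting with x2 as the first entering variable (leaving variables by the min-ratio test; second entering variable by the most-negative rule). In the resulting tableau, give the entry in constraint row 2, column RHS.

58/3

Ratio test on column x2 — row 1: 20/1 = 20; row 2: 26/1 = 26. Minimum is 20 at row 1 (s1 leaves); pivot element 1.
Divide row 1 by 1; eliminate column x2 from the other rows.
Second iteration: most negative z-row entry is -6 in column x3, so x3 enters.
Ratio test on column x3 — row 1: 20/3 = 20/3; row 2: entry -2 ≤ 0. Minimum is 20/3 at row 1 (x2 leaves); pivot element 3.
Divide row 1 by 3; eliminate column x3 from the other rows.
After both pivots, the entry at constraint row 2, column RHS is 58/3.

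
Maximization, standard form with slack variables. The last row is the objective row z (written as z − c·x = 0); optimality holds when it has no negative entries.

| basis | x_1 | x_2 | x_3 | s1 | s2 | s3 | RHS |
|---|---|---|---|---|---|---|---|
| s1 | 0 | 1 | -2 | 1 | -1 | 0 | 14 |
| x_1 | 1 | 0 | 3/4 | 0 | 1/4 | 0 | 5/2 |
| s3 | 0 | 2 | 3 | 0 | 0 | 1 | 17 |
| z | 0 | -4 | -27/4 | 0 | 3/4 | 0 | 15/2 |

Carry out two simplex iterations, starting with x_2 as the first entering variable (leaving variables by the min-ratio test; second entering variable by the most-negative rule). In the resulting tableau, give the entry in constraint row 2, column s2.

Ratio test on column x_2 — row 1: 14/1 = 14; row 2: entry 0 ≤ 0; row 3: 17/2 = 17/2. Minimum is 17/2 at row 3 (s3 leaves); pivot element 2.
Divide row 3 by 2; eliminate column x_2 from the other rows.
Second iteration: most negative z-row entry is -3/4 in column x_3, so x_3 enters.
Ratio test on column x_3 — row 1: entry -7/2 ≤ 0; row 2: (5/2)/(3/4) = 10/3; row 3: (17/2)/(3/2) = 17/3. Minimum is 10/3 at row 2 (x_1 leaves); pivot element 3/4.
Divide row 2 by 3/4; eliminate column x_3 from the other rows.
After both pivots, the entry at constraint row 2, column s2 is 1/3.

1/3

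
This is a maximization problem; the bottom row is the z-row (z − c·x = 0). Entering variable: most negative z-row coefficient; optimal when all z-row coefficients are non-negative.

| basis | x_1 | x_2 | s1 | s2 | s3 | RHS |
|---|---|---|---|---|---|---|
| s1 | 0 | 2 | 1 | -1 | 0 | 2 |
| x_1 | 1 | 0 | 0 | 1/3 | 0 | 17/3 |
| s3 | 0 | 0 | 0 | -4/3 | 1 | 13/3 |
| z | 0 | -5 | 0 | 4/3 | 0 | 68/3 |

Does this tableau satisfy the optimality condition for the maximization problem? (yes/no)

no

The z-row has a negative entry -5 in column x_2, so it is not optimal.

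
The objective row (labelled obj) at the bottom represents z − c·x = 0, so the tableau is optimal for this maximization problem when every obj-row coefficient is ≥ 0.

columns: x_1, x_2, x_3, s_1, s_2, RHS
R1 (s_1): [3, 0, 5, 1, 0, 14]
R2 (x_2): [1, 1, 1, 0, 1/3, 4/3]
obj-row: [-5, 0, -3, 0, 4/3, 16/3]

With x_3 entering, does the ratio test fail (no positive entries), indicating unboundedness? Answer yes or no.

Column x_3 has positive entries in row(s) 1, 2, so the ratio test bounds it — not unbounded.

no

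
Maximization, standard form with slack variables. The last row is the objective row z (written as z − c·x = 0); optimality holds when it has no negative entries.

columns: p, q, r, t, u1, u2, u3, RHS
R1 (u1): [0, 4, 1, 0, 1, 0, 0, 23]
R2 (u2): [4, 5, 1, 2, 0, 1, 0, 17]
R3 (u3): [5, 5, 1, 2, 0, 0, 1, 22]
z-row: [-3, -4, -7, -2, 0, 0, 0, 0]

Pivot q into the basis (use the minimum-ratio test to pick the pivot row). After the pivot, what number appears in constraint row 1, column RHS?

Ratio test on column q — row 1: 23/4 = 23/4; row 2: 17/5 = 17/5; row 3: 22/5 = 22/5. Minimum is 17/5 at row 2 (u2 leaves); pivot element 5.
Divide row 2 by 5; eliminate column q from the other rows.
Row 1 update in column RHS: 23 − 4·(17/5) = 47/5.

47/5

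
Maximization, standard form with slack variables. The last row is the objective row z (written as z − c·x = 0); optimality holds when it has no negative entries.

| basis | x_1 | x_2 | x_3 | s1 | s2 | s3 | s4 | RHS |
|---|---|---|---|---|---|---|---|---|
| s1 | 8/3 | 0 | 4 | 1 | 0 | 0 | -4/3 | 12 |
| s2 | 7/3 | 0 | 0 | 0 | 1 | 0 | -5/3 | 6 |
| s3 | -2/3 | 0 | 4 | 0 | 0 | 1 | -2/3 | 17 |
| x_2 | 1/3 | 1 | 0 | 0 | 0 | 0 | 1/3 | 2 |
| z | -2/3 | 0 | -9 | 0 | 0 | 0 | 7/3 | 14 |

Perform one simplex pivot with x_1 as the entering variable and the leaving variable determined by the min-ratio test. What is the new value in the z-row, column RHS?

Ratio test on column x_1 — row 1: 12/(8/3) = 9/2; row 2: 6/(7/3) = 18/7; row 3: entry -2/3 ≤ 0; row 4: 2/(1/3) = 6. Minimum is 18/7 at row 2 (s2 leaves); pivot element 7/3.
Divide row 2 by 7/3; eliminate column x_1 from the other rows.
z-row update in column RHS: 14 − (-2/3)·(18/7) = 110/7.

110/7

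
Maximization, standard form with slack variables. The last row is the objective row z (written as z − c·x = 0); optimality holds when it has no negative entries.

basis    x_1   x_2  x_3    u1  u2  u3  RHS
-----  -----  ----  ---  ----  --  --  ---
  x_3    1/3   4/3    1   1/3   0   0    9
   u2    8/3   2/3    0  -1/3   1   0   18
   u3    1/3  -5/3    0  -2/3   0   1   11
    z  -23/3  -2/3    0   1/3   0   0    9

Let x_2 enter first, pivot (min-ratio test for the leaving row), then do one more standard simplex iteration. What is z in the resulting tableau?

Ratio test on column x_2 — row 1: 9/(4/3) = 27/4; row 2: 18/(2/3) = 27; row 3: entry -5/3 ≤ 0. Minimum is 27/4 at row 1 (x_3 leaves); pivot element 4/3.
Pivot on row 1; the z-row RHS becomes 9 − (-2/3)·(27/4) = 27/2.
Next entering variable (most negative z-row entry -15/2): x_1.
Ratio test on column x_1 — row 1: (27/4)/(1/4) = 27; row 2: (27/2)/(5/2) = 27/5; row 3: (89/4)/(3/4) = 89/3. Minimum is 27/5 at row 2 (u2 leaves); pivot element 5/2.
After the second pivot the z-row RHS is 27/2 − (-15/2)·(27/5) = 54.

54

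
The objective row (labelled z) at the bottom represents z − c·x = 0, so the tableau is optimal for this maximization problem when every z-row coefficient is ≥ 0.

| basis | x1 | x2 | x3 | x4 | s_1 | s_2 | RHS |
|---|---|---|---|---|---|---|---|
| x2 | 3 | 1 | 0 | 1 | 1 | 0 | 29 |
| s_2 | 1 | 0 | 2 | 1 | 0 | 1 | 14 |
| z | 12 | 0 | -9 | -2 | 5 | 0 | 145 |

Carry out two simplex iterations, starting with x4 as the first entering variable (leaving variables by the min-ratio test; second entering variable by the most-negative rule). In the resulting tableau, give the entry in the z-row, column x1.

33/2

Ratio test on column x4 — row 1: 29/1 = 29; row 2: 14/1 = 14. Minimum is 14 at row 2 (s_2 leaves); pivot element 1.
Divide row 2 by 1; eliminate column x4 from the other rows.
Second iteration: most negative z-row entry is -5 in column x3, so x3 enters.
Ratio test on column x3 — row 1: entry -2 ≤ 0; row 2: 14/2 = 7. Minimum is 7 at row 2 (x4 leaves); pivot element 2.
Divide row 2 by 2; eliminate column x3 from the other rows.
After both pivots, the entry at the z-row, column x1 is 33/2.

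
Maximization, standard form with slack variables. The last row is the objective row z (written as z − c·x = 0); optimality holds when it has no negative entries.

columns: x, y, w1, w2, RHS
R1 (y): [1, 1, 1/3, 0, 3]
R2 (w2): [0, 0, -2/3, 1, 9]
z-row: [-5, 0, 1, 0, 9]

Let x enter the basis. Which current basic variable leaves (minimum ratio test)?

y

Column x entries and ratios — y: 3/1 = 3; w2: 0 ≤ 0, skip.
Smallest ratio is 3 in the row of y, so y leaves.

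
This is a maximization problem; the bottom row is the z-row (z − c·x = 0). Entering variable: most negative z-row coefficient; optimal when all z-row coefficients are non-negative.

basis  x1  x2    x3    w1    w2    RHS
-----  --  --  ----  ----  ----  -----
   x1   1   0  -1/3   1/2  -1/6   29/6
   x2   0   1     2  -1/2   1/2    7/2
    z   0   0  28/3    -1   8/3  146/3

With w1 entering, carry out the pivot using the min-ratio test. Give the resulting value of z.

175/3

Ratio test on column w1 — row 1: (29/6)/(1/2) = 29/3; row 2: entry -1/2 ≤ 0. Minimum is 29/3 at row 1 (x1 leaves); pivot element 1/2.
Pivot on row 1; the z-row RHS becomes 146/3 − (-1)·(29/3) = 175/3.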